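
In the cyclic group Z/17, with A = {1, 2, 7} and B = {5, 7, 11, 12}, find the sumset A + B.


Work in Z/17Z: reduce every sum a + b modulo 17.
Enumerate all 12 pairs:
a = 1: 1+5=6, 1+7=8, 1+11=12, 1+12=13
a = 2: 2+5=7, 2+7=9, 2+11=13, 2+12=14
a = 7: 7+5=12, 7+7=14, 7+11=1, 7+12=2
Distinct residues collected: {1, 2, 6, 7, 8, 9, 12, 13, 14}
|A + B| = 9 (out of 17 total residues).

A + B = {1, 2, 6, 7, 8, 9, 12, 13, 14}


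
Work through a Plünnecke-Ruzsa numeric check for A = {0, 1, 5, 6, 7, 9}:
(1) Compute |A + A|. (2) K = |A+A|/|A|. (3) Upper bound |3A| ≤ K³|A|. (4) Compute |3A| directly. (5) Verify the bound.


|A| = 6.
Step 1: Compute A + A by enumerating all 36 pairs.
A + A = {0, 1, 2, 5, 6, 7, 8, 9, 10, 11, 12, 13, 14, 15, 16, 18}, so |A + A| = 16.
Step 2: Doubling constant K = |A + A|/|A| = 16/6 = 16/6 ≈ 2.6667.
Step 3: Plünnecke-Ruzsa gives |3A| ≤ K³·|A| = (2.6667)³ · 6 ≈ 113.7778.
Step 4: Compute 3A = A + A + A directly by enumerating all triples (a,b,c) ∈ A³; |3A| = 26.
Step 5: Check 26 ≤ 113.7778? Yes ✓.

K = 16/6, Plünnecke-Ruzsa bound K³|A| ≈ 113.7778, |3A| = 26, inequality holds.


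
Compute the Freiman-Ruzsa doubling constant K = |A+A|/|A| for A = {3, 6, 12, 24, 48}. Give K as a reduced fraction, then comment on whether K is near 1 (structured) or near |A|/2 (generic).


|A| = 5.
Compute A + A by enumerating all 25 pairs.
A + A = {6, 9, 12, 15, 18, 24, 27, 30, 36, 48, 51, 54, 60, 72, 96}, so |A + A| = 15.
K = |A + A| / |A| = 15/5 = 3/1 ≈ 3.0000.
Reference: AP of size 5 gives K = 9/5 ≈ 1.8000; a fully generic set of size 5 gives K ≈ 3.0000.

|A| = 5, |A + A| = 15, K = 15/5 = 3/1.


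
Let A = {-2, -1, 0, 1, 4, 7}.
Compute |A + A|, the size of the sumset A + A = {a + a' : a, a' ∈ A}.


A + A = {a + a' : a, a' ∈ A}; |A| = 6.
General bounds: 2|A| - 1 ≤ |A + A| ≤ |A|(|A|+1)/2, i.e. 11 ≤ |A + A| ≤ 21.
Lower bound 2|A|-1 is attained iff A is an arithmetic progression.
Enumerate sums a + a' for a ≤ a' (symmetric, so this suffices):
a = -2: -2+-2=-4, -2+-1=-3, -2+0=-2, -2+1=-1, -2+4=2, -2+7=5
a = -1: -1+-1=-2, -1+0=-1, -1+1=0, -1+4=3, -1+7=6
a = 0: 0+0=0, 0+1=1, 0+4=4, 0+7=7
a = 1: 1+1=2, 1+4=5, 1+7=8
a = 4: 4+4=8, 4+7=11
a = 7: 7+7=14
Distinct sums: {-4, -3, -2, -1, 0, 1, 2, 3, 4, 5, 6, 7, 8, 11, 14}
|A + A| = 15

|A + A| = 15


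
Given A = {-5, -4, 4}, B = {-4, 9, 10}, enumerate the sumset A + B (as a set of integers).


A + B = {a + b : a ∈ A, b ∈ B}.
Enumerate all |A|·|B| = 3·3 = 9 pairs (a, b) and collect distinct sums.
a = -5: -5+-4=-9, -5+9=4, -5+10=5
a = -4: -4+-4=-8, -4+9=5, -4+10=6
a = 4: 4+-4=0, 4+9=13, 4+10=14
Collecting distinct sums: A + B = {-9, -8, 0, 4, 5, 6, 13, 14}
|A + B| = 8

A + B = {-9, -8, 0, 4, 5, 6, 13, 14}


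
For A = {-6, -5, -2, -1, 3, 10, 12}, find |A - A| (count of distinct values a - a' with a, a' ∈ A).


A - A = {a - a' : a, a' ∈ A}; |A| = 7.
Bounds: 2|A|-1 ≤ |A - A| ≤ |A|² - |A| + 1, i.e. 13 ≤ |A - A| ≤ 43.
Note: 0 ∈ A - A always (from a - a). The set is symmetric: if d ∈ A - A then -d ∈ A - A.
Enumerate nonzero differences d = a - a' with a > a' (then include -d):
Positive differences: {1, 2, 3, 4, 5, 7, 8, 9, 11, 12, 13, 14, 15, 16, 17, 18}
Full difference set: {0} ∪ (positive diffs) ∪ (negative diffs).
|A - A| = 1 + 2·16 = 33 (matches direct enumeration: 33).

|A - A| = 33


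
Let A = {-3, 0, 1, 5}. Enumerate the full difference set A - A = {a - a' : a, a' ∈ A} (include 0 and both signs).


A - A = {a - a' : a, a' ∈ A}.
Compute a - a' for each ordered pair (a, a'):
a = -3: -3--3=0, -3-0=-3, -3-1=-4, -3-5=-8
a = 0: 0--3=3, 0-0=0, 0-1=-1, 0-5=-5
a = 1: 1--3=4, 1-0=1, 1-1=0, 1-5=-4
a = 5: 5--3=8, 5-0=5, 5-1=4, 5-5=0
Collecting distinct values (and noting 0 appears from a-a):
A - A = {-8, -5, -4, -3, -1, 0, 1, 3, 4, 5, 8}
|A - A| = 11

A - A = {-8, -5, -4, -3, -1, 0, 1, 3, 4, 5, 8}


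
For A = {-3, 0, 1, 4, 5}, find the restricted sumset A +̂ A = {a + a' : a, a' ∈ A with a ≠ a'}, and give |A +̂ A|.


Restricted sumset: A +̂ A = {a + a' : a ∈ A, a' ∈ A, a ≠ a'}.
Equivalently, take A + A and drop any sum 2a that is achievable ONLY as a + a for a ∈ A (i.e. sums representable only with equal summands).
Enumerate pairs (a, a') with a < a' (symmetric, so each unordered pair gives one sum; this covers all a ≠ a'):
  -3 + 0 = -3
  -3 + 1 = -2
  -3 + 4 = 1
  -3 + 5 = 2
  0 + 1 = 1
  0 + 4 = 4
  0 + 5 = 5
  1 + 4 = 5
  1 + 5 = 6
  4 + 5 = 9
Collected distinct sums: {-3, -2, 1, 2, 4, 5, 6, 9}
|A +̂ A| = 8
(Reference bound: |A +̂ A| ≥ 2|A| - 3 for |A| ≥ 2, with |A| = 5 giving ≥ 7.)

|A +̂ A| = 8


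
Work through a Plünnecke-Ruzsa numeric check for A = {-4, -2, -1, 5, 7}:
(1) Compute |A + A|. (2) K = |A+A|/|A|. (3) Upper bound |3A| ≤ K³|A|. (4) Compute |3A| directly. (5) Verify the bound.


|A| = 5.
Step 1: Compute A + A by enumerating all 25 pairs.
A + A = {-8, -6, -5, -4, -3, -2, 1, 3, 4, 5, 6, 10, 12, 14}, so |A + A| = 14.
Step 2: Doubling constant K = |A + A|/|A| = 14/5 = 14/5 ≈ 2.8000.
Step 3: Plünnecke-Ruzsa gives |3A| ≤ K³·|A| = (2.8000)³ · 5 ≈ 109.7600.
Step 4: Compute 3A = A + A + A directly by enumerating all triples (a,b,c) ∈ A³; |3A| = 27.
Step 5: Check 27 ≤ 109.7600? Yes ✓.

K = 14/5, Plünnecke-Ruzsa bound K³|A| ≈ 109.7600, |3A| = 27, inequality holds.


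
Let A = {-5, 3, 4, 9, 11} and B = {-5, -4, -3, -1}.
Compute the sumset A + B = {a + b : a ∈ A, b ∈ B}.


A + B = {a + b : a ∈ A, b ∈ B}.
Enumerate all |A|·|B| = 5·4 = 20 pairs (a, b) and collect distinct sums.
a = -5: -5+-5=-10, -5+-4=-9, -5+-3=-8, -5+-1=-6
a = 3: 3+-5=-2, 3+-4=-1, 3+-3=0, 3+-1=2
a = 4: 4+-5=-1, 4+-4=0, 4+-3=1, 4+-1=3
a = 9: 9+-5=4, 9+-4=5, 9+-3=6, 9+-1=8
a = 11: 11+-5=6, 11+-4=7, 11+-3=8, 11+-1=10
Collecting distinct sums: A + B = {-10, -9, -8, -6, -2, -1, 0, 1, 2, 3, 4, 5, 6, 7, 8, 10}
|A + B| = 16

A + B = {-10, -9, -8, -6, -2, -1, 0, 1, 2, 3, 4, 5, 6, 7, 8, 10}


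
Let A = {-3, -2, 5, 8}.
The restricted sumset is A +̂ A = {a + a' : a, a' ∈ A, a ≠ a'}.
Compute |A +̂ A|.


Restricted sumset: A +̂ A = {a + a' : a ∈ A, a' ∈ A, a ≠ a'}.
Equivalently, take A + A and drop any sum 2a that is achievable ONLY as a + a for a ∈ A (i.e. sums representable only with equal summands).
Enumerate pairs (a, a') with a < a' (symmetric, so each unordered pair gives one sum; this covers all a ≠ a'):
  -3 + -2 = -5
  -3 + 5 = 2
  -3 + 8 = 5
  -2 + 5 = 3
  -2 + 8 = 6
  5 + 8 = 13
Collected distinct sums: {-5, 2, 3, 5, 6, 13}
|A +̂ A| = 6
(Reference bound: |A +̂ A| ≥ 2|A| - 3 for |A| ≥ 2, with |A| = 4 giving ≥ 5.)

|A +̂ A| = 6


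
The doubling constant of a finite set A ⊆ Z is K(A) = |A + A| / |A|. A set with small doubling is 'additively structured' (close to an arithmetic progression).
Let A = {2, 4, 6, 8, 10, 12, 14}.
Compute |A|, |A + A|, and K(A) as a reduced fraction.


|A| = 7.
Compute A + A by enumerating all 49 pairs.
A + A = {4, 6, 8, 10, 12, 14, 16, 18, 20, 22, 24, 26, 28}, so |A + A| = 13.
K = |A + A| / |A| = 13/7 (already in lowest terms) ≈ 1.8571.
Reference: AP of size 7 gives K = 13/7 ≈ 1.8571; a fully generic set of size 7 gives K ≈ 4.0000.

|A| = 7, |A + A| = 13, K = 13/7.


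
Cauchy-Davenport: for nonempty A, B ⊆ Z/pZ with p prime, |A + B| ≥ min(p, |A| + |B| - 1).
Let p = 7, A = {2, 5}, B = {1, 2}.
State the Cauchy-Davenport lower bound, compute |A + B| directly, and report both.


Cauchy-Davenport: |A + B| ≥ min(p, |A| + |B| - 1) for A, B nonempty in Z/pZ.
|A| = 2, |B| = 2, p = 7.
CD lower bound = min(7, 2 + 2 - 1) = min(7, 3) = 3.
Compute A + B mod 7 directly:
a = 2: 2+1=3, 2+2=4
a = 5: 5+1=6, 5+2=0
A + B = {0, 3, 4, 6}, so |A + B| = 4.
Verify: 4 ≥ 3? Yes ✓.

CD lower bound = 3, actual |A + B| = 4.


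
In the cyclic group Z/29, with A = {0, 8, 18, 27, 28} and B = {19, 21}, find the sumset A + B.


Work in Z/29Z: reduce every sum a + b modulo 29.
Enumerate all 10 pairs:
a = 0: 0+19=19, 0+21=21
a = 8: 8+19=27, 8+21=0
a = 18: 18+19=8, 18+21=10
a = 27: 27+19=17, 27+21=19
a = 28: 28+19=18, 28+21=20
Distinct residues collected: {0, 8, 10, 17, 18, 19, 20, 21, 27}
|A + B| = 9 (out of 29 total residues).

A + B = {0, 8, 10, 17, 18, 19, 20, 21, 27}


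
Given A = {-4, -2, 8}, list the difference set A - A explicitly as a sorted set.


A - A = {a - a' : a, a' ∈ A}.
Compute a - a' for each ordered pair (a, a'):
a = -4: -4--4=0, -4--2=-2, -4-8=-12
a = -2: -2--4=2, -2--2=0, -2-8=-10
a = 8: 8--4=12, 8--2=10, 8-8=0
Collecting distinct values (and noting 0 appears from a-a):
A - A = {-12, -10, -2, 0, 2, 10, 12}
|A - A| = 7

A - A = {-12, -10, -2, 0, 2, 10, 12}


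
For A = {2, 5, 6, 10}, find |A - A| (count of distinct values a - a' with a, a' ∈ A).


A - A = {a - a' : a, a' ∈ A}; |A| = 4.
Bounds: 2|A|-1 ≤ |A - A| ≤ |A|² - |A| + 1, i.e. 7 ≤ |A - A| ≤ 13.
Note: 0 ∈ A - A always (from a - a). The set is symmetric: if d ∈ A - A then -d ∈ A - A.
Enumerate nonzero differences d = a - a' with a > a' (then include -d):
Positive differences: {1, 3, 4, 5, 8}
Full difference set: {0} ∪ (positive diffs) ∪ (negative diffs).
|A - A| = 1 + 2·5 = 11 (matches direct enumeration: 11).

|A - A| = 11


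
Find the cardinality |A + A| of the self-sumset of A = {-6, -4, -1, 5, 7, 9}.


A + A = {a + a' : a, a' ∈ A}; |A| = 6.
General bounds: 2|A| - 1 ≤ |A + A| ≤ |A|(|A|+1)/2, i.e. 11 ≤ |A + A| ≤ 21.
Lower bound 2|A|-1 is attained iff A is an arithmetic progression.
Enumerate sums a + a' for a ≤ a' (symmetric, so this suffices):
a = -6: -6+-6=-12, -6+-4=-10, -6+-1=-7, -6+5=-1, -6+7=1, -6+9=3
a = -4: -4+-4=-8, -4+-1=-5, -4+5=1, -4+7=3, -4+9=5
a = -1: -1+-1=-2, -1+5=4, -1+7=6, -1+9=8
a = 5: 5+5=10, 5+7=12, 5+9=14
a = 7: 7+7=14, 7+9=16
a = 9: 9+9=18
Distinct sums: {-12, -10, -8, -7, -5, -2, -1, 1, 3, 4, 5, 6, 8, 10, 12, 14, 16, 18}
|A + A| = 18

|A + A| = 18


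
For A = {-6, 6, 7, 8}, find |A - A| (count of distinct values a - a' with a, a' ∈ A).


A - A = {a - a' : a, a' ∈ A}; |A| = 4.
Bounds: 2|A|-1 ≤ |A - A| ≤ |A|² - |A| + 1, i.e. 7 ≤ |A - A| ≤ 13.
Note: 0 ∈ A - A always (from a - a). The set is symmetric: if d ∈ A - A then -d ∈ A - A.
Enumerate nonzero differences d = a - a' with a > a' (then include -d):
Positive differences: {1, 2, 12, 13, 14}
Full difference set: {0} ∪ (positive diffs) ∪ (negative diffs).
|A - A| = 1 + 2·5 = 11 (matches direct enumeration: 11).

|A - A| = 11


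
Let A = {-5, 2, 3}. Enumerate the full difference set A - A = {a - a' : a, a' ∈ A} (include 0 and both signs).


A - A = {a - a' : a, a' ∈ A}.
Compute a - a' for each ordered pair (a, a'):
a = -5: -5--5=0, -5-2=-7, -5-3=-8
a = 2: 2--5=7, 2-2=0, 2-3=-1
a = 3: 3--5=8, 3-2=1, 3-3=0
Collecting distinct values (and noting 0 appears from a-a):
A - A = {-8, -7, -1, 0, 1, 7, 8}
|A - A| = 7

A - A = {-8, -7, -1, 0, 1, 7, 8}


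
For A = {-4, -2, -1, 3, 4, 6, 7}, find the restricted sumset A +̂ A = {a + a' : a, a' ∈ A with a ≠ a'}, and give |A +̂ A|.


Restricted sumset: A +̂ A = {a + a' : a ∈ A, a' ∈ A, a ≠ a'}.
Equivalently, take A + A and drop any sum 2a that is achievable ONLY as a + a for a ∈ A (i.e. sums representable only with equal summands).
Enumerate pairs (a, a') with a < a' (symmetric, so each unordered pair gives one sum; this covers all a ≠ a'):
  -4 + -2 = -6
  -4 + -1 = -5
  -4 + 3 = -1
  -4 + 4 = 0
  -4 + 6 = 2
  -4 + 7 = 3
  -2 + -1 = -3
  -2 + 3 = 1
  -2 + 4 = 2
  -2 + 6 = 4
  -2 + 7 = 5
  -1 + 3 = 2
  -1 + 4 = 3
  -1 + 6 = 5
  -1 + 7 = 6
  3 + 4 = 7
  3 + 6 = 9
  3 + 7 = 10
  4 + 6 = 10
  4 + 7 = 11
  6 + 7 = 13
Collected distinct sums: {-6, -5, -3, -1, 0, 1, 2, 3, 4, 5, 6, 7, 9, 10, 11, 13}
|A +̂ A| = 16
(Reference bound: |A +̂ A| ≥ 2|A| - 3 for |A| ≥ 2, with |A| = 7 giving ≥ 11.)

|A +̂ A| = 16


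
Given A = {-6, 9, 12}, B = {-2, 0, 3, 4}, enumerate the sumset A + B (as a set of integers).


A + B = {a + b : a ∈ A, b ∈ B}.
Enumerate all |A|·|B| = 3·4 = 12 pairs (a, b) and collect distinct sums.
a = -6: -6+-2=-8, -6+0=-6, -6+3=-3, -6+4=-2
a = 9: 9+-2=7, 9+0=9, 9+3=12, 9+4=13
a = 12: 12+-2=10, 12+0=12, 12+3=15, 12+4=16
Collecting distinct sums: A + B = {-8, -6, -3, -2, 7, 9, 10, 12, 13, 15, 16}
|A + B| = 11

A + B = {-8, -6, -3, -2, 7, 9, 10, 12, 13, 15, 16}


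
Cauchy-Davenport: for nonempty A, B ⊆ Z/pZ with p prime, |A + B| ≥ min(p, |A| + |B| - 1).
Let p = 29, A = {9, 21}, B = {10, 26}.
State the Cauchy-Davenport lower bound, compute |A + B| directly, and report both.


Cauchy-Davenport: |A + B| ≥ min(p, |A| + |B| - 1) for A, B nonempty in Z/pZ.
|A| = 2, |B| = 2, p = 29.
CD lower bound = min(29, 2 + 2 - 1) = min(29, 3) = 3.
Compute A + B mod 29 directly:
a = 9: 9+10=19, 9+26=6
a = 21: 21+10=2, 21+26=18
A + B = {2, 6, 18, 19}, so |A + B| = 4.
Verify: 4 ≥ 3? Yes ✓.

CD lower bound = 3, actual |A + B| = 4.


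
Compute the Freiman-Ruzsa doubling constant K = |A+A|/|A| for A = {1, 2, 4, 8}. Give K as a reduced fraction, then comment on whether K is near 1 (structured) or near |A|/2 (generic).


|A| = 4.
Compute A + A by enumerating all 16 pairs.
A + A = {2, 3, 4, 5, 6, 8, 9, 10, 12, 16}, so |A + A| = 10.
K = |A + A| / |A| = 10/4 = 5/2 ≈ 2.5000.
Reference: AP of size 4 gives K = 7/4 ≈ 1.7500; a fully generic set of size 4 gives K ≈ 2.5000.

|A| = 4, |A + A| = 10, K = 10/4 = 5/2.


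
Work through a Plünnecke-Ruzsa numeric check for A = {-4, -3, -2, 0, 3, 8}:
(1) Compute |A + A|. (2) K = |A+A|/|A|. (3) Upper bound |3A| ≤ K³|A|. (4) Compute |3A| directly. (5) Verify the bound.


|A| = 6.
Step 1: Compute A + A by enumerating all 36 pairs.
A + A = {-8, -7, -6, -5, -4, -3, -2, -1, 0, 1, 3, 4, 5, 6, 8, 11, 16}, so |A + A| = 17.
Step 2: Doubling constant K = |A + A|/|A| = 17/6 = 17/6 ≈ 2.8333.
Step 3: Plünnecke-Ruzsa gives |3A| ≤ K³·|A| = (2.8333)³ · 6 ≈ 136.4722.
Step 4: Compute 3A = A + A + A directly by enumerating all triples (a,b,c) ∈ A³; |3A| = 29.
Step 5: Check 29 ≤ 136.4722? Yes ✓.

K = 17/6, Plünnecke-Ruzsa bound K³|A| ≈ 136.4722, |3A| = 29, inequality holds.


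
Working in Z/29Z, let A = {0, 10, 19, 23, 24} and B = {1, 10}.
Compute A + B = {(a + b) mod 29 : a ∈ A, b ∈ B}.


Work in Z/29Z: reduce every sum a + b modulo 29.
Enumerate all 10 pairs:
a = 0: 0+1=1, 0+10=10
a = 10: 10+1=11, 10+10=20
a = 19: 19+1=20, 19+10=0
a = 23: 23+1=24, 23+10=4
a = 24: 24+1=25, 24+10=5
Distinct residues collected: {0, 1, 4, 5, 10, 11, 20, 24, 25}
|A + B| = 9 (out of 29 total residues).

A + B = {0, 1, 4, 5, 10, 11, 20, 24, 25}


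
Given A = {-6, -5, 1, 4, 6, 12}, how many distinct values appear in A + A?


A + A = {a + a' : a, a' ∈ A}; |A| = 6.
General bounds: 2|A| - 1 ≤ |A + A| ≤ |A|(|A|+1)/2, i.e. 11 ≤ |A + A| ≤ 21.
Lower bound 2|A|-1 is attained iff A is an arithmetic progression.
Enumerate sums a + a' for a ≤ a' (symmetric, so this suffices):
a = -6: -6+-6=-12, -6+-5=-11, -6+1=-5, -6+4=-2, -6+6=0, -6+12=6
a = -5: -5+-5=-10, -5+1=-4, -5+4=-1, -5+6=1, -5+12=7
a = 1: 1+1=2, 1+4=5, 1+6=7, 1+12=13
a = 4: 4+4=8, 4+6=10, 4+12=16
a = 6: 6+6=12, 6+12=18
a = 12: 12+12=24
Distinct sums: {-12, -11, -10, -5, -4, -2, -1, 0, 1, 2, 5, 6, 7, 8, 10, 12, 13, 16, 18, 24}
|A + A| = 20

|A + A| = 20


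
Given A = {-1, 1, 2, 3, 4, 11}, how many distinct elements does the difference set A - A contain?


A - A = {a - a' : a, a' ∈ A}; |A| = 6.
Bounds: 2|A|-1 ≤ |A - A| ≤ |A|² - |A| + 1, i.e. 11 ≤ |A - A| ≤ 31.
Note: 0 ∈ A - A always (from a - a). The set is symmetric: if d ∈ A - A then -d ∈ A - A.
Enumerate nonzero differences d = a - a' with a > a' (then include -d):
Positive differences: {1, 2, 3, 4, 5, 7, 8, 9, 10, 12}
Full difference set: {0} ∪ (positive diffs) ∪ (negative diffs).
|A - A| = 1 + 2·10 = 21 (matches direct enumeration: 21).

|A - A| = 21


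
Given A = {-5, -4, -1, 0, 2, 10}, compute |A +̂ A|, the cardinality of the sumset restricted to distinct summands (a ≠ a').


Restricted sumset: A +̂ A = {a + a' : a ∈ A, a' ∈ A, a ≠ a'}.
Equivalently, take A + A and drop any sum 2a that is achievable ONLY as a + a for a ∈ A (i.e. sums representable only with equal summands).
Enumerate pairs (a, a') with a < a' (symmetric, so each unordered pair gives one sum; this covers all a ≠ a'):
  -5 + -4 = -9
  -5 + -1 = -6
  -5 + 0 = -5
  -5 + 2 = -3
  -5 + 10 = 5
  -4 + -1 = -5
  -4 + 0 = -4
  -4 + 2 = -2
  -4 + 10 = 6
  -1 + 0 = -1
  -1 + 2 = 1
  -1 + 10 = 9
  0 + 2 = 2
  0 + 10 = 10
  2 + 10 = 12
Collected distinct sums: {-9, -6, -5, -4, -3, -2, -1, 1, 2, 5, 6, 9, 10, 12}
|A +̂ A| = 14
(Reference bound: |A +̂ A| ≥ 2|A| - 3 for |A| ≥ 2, with |A| = 6 giving ≥ 9.)

|A +̂ A| = 14


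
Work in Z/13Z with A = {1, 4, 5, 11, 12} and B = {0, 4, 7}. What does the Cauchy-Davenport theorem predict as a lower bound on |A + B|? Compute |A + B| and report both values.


Cauchy-Davenport: |A + B| ≥ min(p, |A| + |B| - 1) for A, B nonempty in Z/pZ.
|A| = 5, |B| = 3, p = 13.
CD lower bound = min(13, 5 + 3 - 1) = min(13, 7) = 7.
Compute A + B mod 13 directly:
a = 1: 1+0=1, 1+4=5, 1+7=8
a = 4: 4+0=4, 4+4=8, 4+7=11
a = 5: 5+0=5, 5+4=9, 5+7=12
a = 11: 11+0=11, 11+4=2, 11+7=5
a = 12: 12+0=12, 12+4=3, 12+7=6
A + B = {1, 2, 3, 4, 5, 6, 8, 9, 11, 12}, so |A + B| = 10.
Verify: 10 ≥ 7? Yes ✓.

CD lower bound = 7, actual |A + B| = 10.


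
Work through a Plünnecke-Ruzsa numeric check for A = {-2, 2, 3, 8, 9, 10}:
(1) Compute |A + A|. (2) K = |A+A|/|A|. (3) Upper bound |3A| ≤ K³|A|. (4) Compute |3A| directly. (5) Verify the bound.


|A| = 6.
Step 1: Compute A + A by enumerating all 36 pairs.
A + A = {-4, 0, 1, 4, 5, 6, 7, 8, 10, 11, 12, 13, 16, 17, 18, 19, 20}, so |A + A| = 17.
Step 2: Doubling constant K = |A + A|/|A| = 17/6 = 17/6 ≈ 2.8333.
Step 3: Plünnecke-Ruzsa gives |3A| ≤ K³·|A| = (2.8333)³ · 6 ≈ 136.4722.
Step 4: Compute 3A = A + A + A directly by enumerating all triples (a,b,c) ∈ A³; |3A| = 32.
Step 5: Check 32 ≤ 136.4722? Yes ✓.

K = 17/6, Plünnecke-Ruzsa bound K³|A| ≈ 136.4722, |3A| = 32, inequality holds.


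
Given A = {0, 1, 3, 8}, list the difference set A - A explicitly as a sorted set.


A - A = {a - a' : a, a' ∈ A}.
Compute a - a' for each ordered pair (a, a'):
a = 0: 0-0=0, 0-1=-1, 0-3=-3, 0-8=-8
a = 1: 1-0=1, 1-1=0, 1-3=-2, 1-8=-7
a = 3: 3-0=3, 3-1=2, 3-3=0, 3-8=-5
a = 8: 8-0=8, 8-1=7, 8-3=5, 8-8=0
Collecting distinct values (and noting 0 appears from a-a):
A - A = {-8, -7, -5, -3, -2, -1, 0, 1, 2, 3, 5, 7, 8}
|A - A| = 13

A - A = {-8, -7, -5, -3, -2, -1, 0, 1, 2, 3, 5, 7, 8}


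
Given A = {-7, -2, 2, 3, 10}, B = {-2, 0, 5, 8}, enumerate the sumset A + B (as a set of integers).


A + B = {a + b : a ∈ A, b ∈ B}.
Enumerate all |A|·|B| = 5·4 = 20 pairs (a, b) and collect distinct sums.
a = -7: -7+-2=-9, -7+0=-7, -7+5=-2, -7+8=1
a = -2: -2+-2=-4, -2+0=-2, -2+5=3, -2+8=6
a = 2: 2+-2=0, 2+0=2, 2+5=7, 2+8=10
a = 3: 3+-2=1, 3+0=3, 3+5=8, 3+8=11
a = 10: 10+-2=8, 10+0=10, 10+5=15, 10+8=18
Collecting distinct sums: A + B = {-9, -7, -4, -2, 0, 1, 2, 3, 6, 7, 8, 10, 11, 15, 18}
|A + B| = 15

A + B = {-9, -7, -4, -2, 0, 1, 2, 3, 6, 7, 8, 10, 11, 15, 18}


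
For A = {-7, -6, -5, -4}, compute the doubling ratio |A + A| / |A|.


|A| = 4.
Compute A + A by enumerating all 16 pairs.
A + A = {-14, -13, -12, -11, -10, -9, -8}, so |A + A| = 7.
K = |A + A| / |A| = 7/4 (already in lowest terms) ≈ 1.7500.
Reference: AP of size 4 gives K = 7/4 ≈ 1.7500; a fully generic set of size 4 gives K ≈ 2.5000.

|A| = 4, |A + A| = 7, K = 7/4.


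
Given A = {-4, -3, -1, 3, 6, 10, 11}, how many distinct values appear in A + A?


A + A = {a + a' : a, a' ∈ A}; |A| = 7.
General bounds: 2|A| - 1 ≤ |A + A| ≤ |A|(|A|+1)/2, i.e. 13 ≤ |A + A| ≤ 28.
Lower bound 2|A|-1 is attained iff A is an arithmetic progression.
Enumerate sums a + a' for a ≤ a' (symmetric, so this suffices):
a = -4: -4+-4=-8, -4+-3=-7, -4+-1=-5, -4+3=-1, -4+6=2, -4+10=6, -4+11=7
a = -3: -3+-3=-6, -3+-1=-4, -3+3=0, -3+6=3, -3+10=7, -3+11=8
a = -1: -1+-1=-2, -1+3=2, -1+6=5, -1+10=9, -1+11=10
a = 3: 3+3=6, 3+6=9, 3+10=13, 3+11=14
a = 6: 6+6=12, 6+10=16, 6+11=17
a = 10: 10+10=20, 10+11=21
a = 11: 11+11=22
Distinct sums: {-8, -7, -6, -5, -4, -2, -1, 0, 2, 3, 5, 6, 7, 8, 9, 10, 12, 13, 14, 16, 17, 20, 21, 22}
|A + A| = 24

|A + A| = 24


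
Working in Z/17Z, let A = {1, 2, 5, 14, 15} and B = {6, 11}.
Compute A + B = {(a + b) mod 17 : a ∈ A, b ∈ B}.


Work in Z/17Z: reduce every sum a + b modulo 17.
Enumerate all 10 pairs:
a = 1: 1+6=7, 1+11=12
a = 2: 2+6=8, 2+11=13
a = 5: 5+6=11, 5+11=16
a = 14: 14+6=3, 14+11=8
a = 15: 15+6=4, 15+11=9
Distinct residues collected: {3, 4, 7, 8, 9, 11, 12, 13, 16}
|A + B| = 9 (out of 17 total residues).

A + B = {3, 4, 7, 8, 9, 11, 12, 13, 16}


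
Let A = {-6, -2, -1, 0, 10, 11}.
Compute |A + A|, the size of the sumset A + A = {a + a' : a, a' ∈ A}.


A + A = {a + a' : a, a' ∈ A}; |A| = 6.
General bounds: 2|A| - 1 ≤ |A + A| ≤ |A|(|A|+1)/2, i.e. 11 ≤ |A + A| ≤ 21.
Lower bound 2|A|-1 is attained iff A is an arithmetic progression.
Enumerate sums a + a' for a ≤ a' (symmetric, so this suffices):
a = -6: -6+-6=-12, -6+-2=-8, -6+-1=-7, -6+0=-6, -6+10=4, -6+11=5
a = -2: -2+-2=-4, -2+-1=-3, -2+0=-2, -2+10=8, -2+11=9
a = -1: -1+-1=-2, -1+0=-1, -1+10=9, -1+11=10
a = 0: 0+0=0, 0+10=10, 0+11=11
a = 10: 10+10=20, 10+11=21
a = 11: 11+11=22
Distinct sums: {-12, -8, -7, -6, -4, -3, -2, -1, 0, 4, 5, 8, 9, 10, 11, 20, 21, 22}
|A + A| = 18

|A + A| = 18


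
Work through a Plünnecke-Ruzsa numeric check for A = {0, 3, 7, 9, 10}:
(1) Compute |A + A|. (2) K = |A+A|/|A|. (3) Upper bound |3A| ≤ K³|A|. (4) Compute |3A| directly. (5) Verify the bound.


|A| = 5.
Step 1: Compute A + A by enumerating all 25 pairs.
A + A = {0, 3, 6, 7, 9, 10, 12, 13, 14, 16, 17, 18, 19, 20}, so |A + A| = 14.
Step 2: Doubling constant K = |A + A|/|A| = 14/5 = 14/5 ≈ 2.8000.
Step 3: Plünnecke-Ruzsa gives |3A| ≤ K³·|A| = (2.8000)³ · 5 ≈ 109.7600.
Step 4: Compute 3A = A + A + A directly by enumerating all triples (a,b,c) ∈ A³; |3A| = 25.
Step 5: Check 25 ≤ 109.7600? Yes ✓.

K = 14/5, Plünnecke-Ruzsa bound K³|A| ≈ 109.7600, |3A| = 25, inequality holds.


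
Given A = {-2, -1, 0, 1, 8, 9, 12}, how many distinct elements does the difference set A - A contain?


A - A = {a - a' : a, a' ∈ A}; |A| = 7.
Bounds: 2|A|-1 ≤ |A - A| ≤ |A|² - |A| + 1, i.e. 13 ≤ |A - A| ≤ 43.
Note: 0 ∈ A - A always (from a - a). The set is symmetric: if d ∈ A - A then -d ∈ A - A.
Enumerate nonzero differences d = a - a' with a > a' (then include -d):
Positive differences: {1, 2, 3, 4, 7, 8, 9, 10, 11, 12, 13, 14}
Full difference set: {0} ∪ (positive diffs) ∪ (negative diffs).
|A - A| = 1 + 2·12 = 25 (matches direct enumeration: 25).

|A - A| = 25


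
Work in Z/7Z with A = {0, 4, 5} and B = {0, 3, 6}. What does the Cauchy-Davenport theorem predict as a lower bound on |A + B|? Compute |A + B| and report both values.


Cauchy-Davenport: |A + B| ≥ min(p, |A| + |B| - 1) for A, B nonempty in Z/pZ.
|A| = 3, |B| = 3, p = 7.
CD lower bound = min(7, 3 + 3 - 1) = min(7, 5) = 5.
Compute A + B mod 7 directly:
a = 0: 0+0=0, 0+3=3, 0+6=6
a = 4: 4+0=4, 4+3=0, 4+6=3
a = 5: 5+0=5, 5+3=1, 5+6=4
A + B = {0, 1, 3, 4, 5, 6}, so |A + B| = 6.
Verify: 6 ≥ 5? Yes ✓.

CD lower bound = 5, actual |A + B| = 6.


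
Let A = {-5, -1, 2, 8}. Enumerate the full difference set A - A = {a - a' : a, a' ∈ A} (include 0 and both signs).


A - A = {a - a' : a, a' ∈ A}.
Compute a - a' for each ordered pair (a, a'):
a = -5: -5--5=0, -5--1=-4, -5-2=-7, -5-8=-13
a = -1: -1--5=4, -1--1=0, -1-2=-3, -1-8=-9
a = 2: 2--5=7, 2--1=3, 2-2=0, 2-8=-6
a = 8: 8--5=13, 8--1=9, 8-2=6, 8-8=0
Collecting distinct values (and noting 0 appears from a-a):
A - A = {-13, -9, -7, -6, -4, -3, 0, 3, 4, 6, 7, 9, 13}
|A - A| = 13

A - A = {-13, -9, -7, -6, -4, -3, 0, 3, 4, 6, 7, 9, 13}


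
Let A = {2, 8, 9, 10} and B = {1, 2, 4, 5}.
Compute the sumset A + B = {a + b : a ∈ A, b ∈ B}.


A + B = {a + b : a ∈ A, b ∈ B}.
Enumerate all |A|·|B| = 4·4 = 16 pairs (a, b) and collect distinct sums.
a = 2: 2+1=3, 2+2=4, 2+4=6, 2+5=7
a = 8: 8+1=9, 8+2=10, 8+4=12, 8+5=13
a = 9: 9+1=10, 9+2=11, 9+4=13, 9+5=14
a = 10: 10+1=11, 10+2=12, 10+4=14, 10+5=15
Collecting distinct sums: A + B = {3, 4, 6, 7, 9, 10, 11, 12, 13, 14, 15}
|A + B| = 11

A + B = {3, 4, 6, 7, 9, 10, 11, 12, 13, 14, 15}


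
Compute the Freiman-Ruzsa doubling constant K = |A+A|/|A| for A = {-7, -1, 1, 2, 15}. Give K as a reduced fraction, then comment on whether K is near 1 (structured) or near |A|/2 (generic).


|A| = 5.
Compute A + A by enumerating all 25 pairs.
A + A = {-14, -8, -6, -5, -2, 0, 1, 2, 3, 4, 8, 14, 16, 17, 30}, so |A + A| = 15.
K = |A + A| / |A| = 15/5 = 3/1 ≈ 3.0000.
Reference: AP of size 5 gives K = 9/5 ≈ 1.8000; a fully generic set of size 5 gives K ≈ 3.0000.

|A| = 5, |A + A| = 15, K = 15/5 = 3/1.


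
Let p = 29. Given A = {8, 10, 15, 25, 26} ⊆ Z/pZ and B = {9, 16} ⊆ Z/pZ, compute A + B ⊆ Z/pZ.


Work in Z/29Z: reduce every sum a + b modulo 29.
Enumerate all 10 pairs:
a = 8: 8+9=17, 8+16=24
a = 10: 10+9=19, 10+16=26
a = 15: 15+9=24, 15+16=2
a = 25: 25+9=5, 25+16=12
a = 26: 26+9=6, 26+16=13
Distinct residues collected: {2, 5, 6, 12, 13, 17, 19, 24, 26}
|A + B| = 9 (out of 29 total residues).

A + B = {2, 5, 6, 12, 13, 17, 19, 24, 26}


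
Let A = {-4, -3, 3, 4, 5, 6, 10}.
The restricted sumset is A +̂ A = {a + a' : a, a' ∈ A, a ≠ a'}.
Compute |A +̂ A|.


Restricted sumset: A +̂ A = {a + a' : a ∈ A, a' ∈ A, a ≠ a'}.
Equivalently, take A + A and drop any sum 2a that is achievable ONLY as a + a for a ∈ A (i.e. sums representable only with equal summands).
Enumerate pairs (a, a') with a < a' (symmetric, so each unordered pair gives one sum; this covers all a ≠ a'):
  -4 + -3 = -7
  -4 + 3 = -1
  -4 + 4 = 0
  -4 + 5 = 1
  -4 + 6 = 2
  -4 + 10 = 6
  -3 + 3 = 0
  -3 + 4 = 1
  -3 + 5 = 2
  -3 + 6 = 3
  -3 + 10 = 7
  3 + 4 = 7
  3 + 5 = 8
  3 + 6 = 9
  3 + 10 = 13
  4 + 5 = 9
  4 + 6 = 10
  4 + 10 = 14
  5 + 6 = 11
  5 + 10 = 15
  6 + 10 = 16
Collected distinct sums: {-7, -1, 0, 1, 2, 3, 6, 7, 8, 9, 10, 11, 13, 14, 15, 16}
|A +̂ A| = 16
(Reference bound: |A +̂ A| ≥ 2|A| - 3 for |A| ≥ 2, with |A| = 7 giving ≥ 11.)

|A +̂ A| = 16


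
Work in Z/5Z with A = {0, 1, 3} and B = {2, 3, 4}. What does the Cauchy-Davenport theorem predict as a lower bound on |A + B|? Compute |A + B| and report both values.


Cauchy-Davenport: |A + B| ≥ min(p, |A| + |B| - 1) for A, B nonempty in Z/pZ.
|A| = 3, |B| = 3, p = 5.
CD lower bound = min(5, 3 + 3 - 1) = min(5, 5) = 5.
Compute A + B mod 5 directly:
a = 0: 0+2=2, 0+3=3, 0+4=4
a = 1: 1+2=3, 1+3=4, 1+4=0
a = 3: 3+2=0, 3+3=1, 3+4=2
A + B = {0, 1, 2, 3, 4}, so |A + B| = 5.
Verify: 5 ≥ 5? Yes ✓.

CD lower bound = 5, actual |A + B| = 5.


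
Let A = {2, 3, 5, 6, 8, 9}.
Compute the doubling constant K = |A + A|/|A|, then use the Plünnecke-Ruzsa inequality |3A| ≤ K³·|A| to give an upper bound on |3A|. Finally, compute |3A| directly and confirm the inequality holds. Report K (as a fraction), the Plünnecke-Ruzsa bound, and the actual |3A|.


|A| = 6.
Step 1: Compute A + A by enumerating all 36 pairs.
A + A = {4, 5, 6, 7, 8, 9, 10, 11, 12, 13, 14, 15, 16, 17, 18}, so |A + A| = 15.
Step 2: Doubling constant K = |A + A|/|A| = 15/6 = 15/6 ≈ 2.5000.
Step 3: Plünnecke-Ruzsa gives |3A| ≤ K³·|A| = (2.5000)³ · 6 ≈ 93.7500.
Step 4: Compute 3A = A + A + A directly by enumerating all triples (a,b,c) ∈ A³; |3A| = 22.
Step 5: Check 22 ≤ 93.7500? Yes ✓.

K = 15/6, Plünnecke-Ruzsa bound K³|A| ≈ 93.7500, |3A| = 22, inequality holds.


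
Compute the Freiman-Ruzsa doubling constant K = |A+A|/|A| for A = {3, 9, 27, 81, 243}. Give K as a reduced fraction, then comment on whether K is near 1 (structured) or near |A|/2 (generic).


|A| = 5.
Compute A + A by enumerating all 25 pairs.
A + A = {6, 12, 18, 30, 36, 54, 84, 90, 108, 162, 246, 252, 270, 324, 486}, so |A + A| = 15.
K = |A + A| / |A| = 15/5 = 3/1 ≈ 3.0000.
Reference: AP of size 5 gives K = 9/5 ≈ 1.8000; a fully generic set of size 5 gives K ≈ 3.0000.

|A| = 5, |A + A| = 15, K = 15/5 = 3/1.


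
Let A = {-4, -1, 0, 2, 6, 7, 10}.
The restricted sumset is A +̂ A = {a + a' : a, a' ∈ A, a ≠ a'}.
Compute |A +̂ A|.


Restricted sumset: A +̂ A = {a + a' : a ∈ A, a' ∈ A, a ≠ a'}.
Equivalently, take A + A and drop any sum 2a that is achievable ONLY as a + a for a ∈ A (i.e. sums representable only with equal summands).
Enumerate pairs (a, a') with a < a' (symmetric, so each unordered pair gives one sum; this covers all a ≠ a'):
  -4 + -1 = -5
  -4 + 0 = -4
  -4 + 2 = -2
  -4 + 6 = 2
  -4 + 7 = 3
  -4 + 10 = 6
  -1 + 0 = -1
  -1 + 2 = 1
  -1 + 6 = 5
  -1 + 7 = 6
  -1 + 10 = 9
  0 + 2 = 2
  0 + 6 = 6
  0 + 7 = 7
  0 + 10 = 10
  2 + 6 = 8
  2 + 7 = 9
  2 + 10 = 12
  6 + 7 = 13
  6 + 10 = 16
  7 + 10 = 17
Collected distinct sums: {-5, -4, -2, -1, 1, 2, 3, 5, 6, 7, 8, 9, 10, 12, 13, 16, 17}
|A +̂ A| = 17
(Reference bound: |A +̂ A| ≥ 2|A| - 3 for |A| ≥ 2, with |A| = 7 giving ≥ 11.)

|A +̂ A| = 17


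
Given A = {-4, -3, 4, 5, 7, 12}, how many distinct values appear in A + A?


A + A = {a + a' : a, a' ∈ A}; |A| = 6.
General bounds: 2|A| - 1 ≤ |A + A| ≤ |A|(|A|+1)/2, i.e. 11 ≤ |A + A| ≤ 21.
Lower bound 2|A|-1 is attained iff A is an arithmetic progression.
Enumerate sums a + a' for a ≤ a' (symmetric, so this suffices):
a = -4: -4+-4=-8, -4+-3=-7, -4+4=0, -4+5=1, -4+7=3, -4+12=8
a = -3: -3+-3=-6, -3+4=1, -3+5=2, -3+7=4, -3+12=9
a = 4: 4+4=8, 4+5=9, 4+7=11, 4+12=16
a = 5: 5+5=10, 5+7=12, 5+12=17
a = 7: 7+7=14, 7+12=19
a = 12: 12+12=24
Distinct sums: {-8, -7, -6, 0, 1, 2, 3, 4, 8, 9, 10, 11, 12, 14, 16, 17, 19, 24}
|A + A| = 18

|A + A| = 18


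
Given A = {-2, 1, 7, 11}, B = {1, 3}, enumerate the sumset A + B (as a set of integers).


A + B = {a + b : a ∈ A, b ∈ B}.
Enumerate all |A|·|B| = 4·2 = 8 pairs (a, b) and collect distinct sums.
a = -2: -2+1=-1, -2+3=1
a = 1: 1+1=2, 1+3=4
a = 7: 7+1=8, 7+3=10
a = 11: 11+1=12, 11+3=14
Collecting distinct sums: A + B = {-1, 1, 2, 4, 8, 10, 12, 14}
|A + B| = 8

A + B = {-1, 1, 2, 4, 8, 10, 12, 14}


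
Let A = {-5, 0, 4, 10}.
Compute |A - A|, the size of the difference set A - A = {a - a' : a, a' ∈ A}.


A - A = {a - a' : a, a' ∈ A}; |A| = 4.
Bounds: 2|A|-1 ≤ |A - A| ≤ |A|² - |A| + 1, i.e. 7 ≤ |A - A| ≤ 13.
Note: 0 ∈ A - A always (from a - a). The set is symmetric: if d ∈ A - A then -d ∈ A - A.
Enumerate nonzero differences d = a - a' with a > a' (then include -d):
Positive differences: {4, 5, 6, 9, 10, 15}
Full difference set: {0} ∪ (positive diffs) ∪ (negative diffs).
|A - A| = 1 + 2·6 = 13 (matches direct enumeration: 13).

|A - A| = 13


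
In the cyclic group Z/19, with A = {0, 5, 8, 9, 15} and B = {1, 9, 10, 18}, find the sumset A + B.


Work in Z/19Z: reduce every sum a + b modulo 19.
Enumerate all 20 pairs:
a = 0: 0+1=1, 0+9=9, 0+10=10, 0+18=18
a = 5: 5+1=6, 5+9=14, 5+10=15, 5+18=4
a = 8: 8+1=9, 8+9=17, 8+10=18, 8+18=7
a = 9: 9+1=10, 9+9=18, 9+10=0, 9+18=8
a = 15: 15+1=16, 15+9=5, 15+10=6, 15+18=14
Distinct residues collected: {0, 1, 4, 5, 6, 7, 8, 9, 10, 14, 15, 16, 17, 18}
|A + B| = 14 (out of 19 total residues).

A + B = {0, 1, 4, 5, 6, 7, 8, 9, 10, 14, 15, 16, 17, 18}


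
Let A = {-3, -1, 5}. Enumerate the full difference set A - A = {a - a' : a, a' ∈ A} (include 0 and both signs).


A - A = {a - a' : a, a' ∈ A}.
Compute a - a' for each ordered pair (a, a'):
a = -3: -3--3=0, -3--1=-2, -3-5=-8
a = -1: -1--3=2, -1--1=0, -1-5=-6
a = 5: 5--3=8, 5--1=6, 5-5=0
Collecting distinct values (and noting 0 appears from a-a):
A - A = {-8, -6, -2, 0, 2, 6, 8}
|A - A| = 7

A - A = {-8, -6, -2, 0, 2, 6, 8}


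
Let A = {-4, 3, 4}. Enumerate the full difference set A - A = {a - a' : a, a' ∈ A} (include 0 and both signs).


A - A = {a - a' : a, a' ∈ A}.
Compute a - a' for each ordered pair (a, a'):
a = -4: -4--4=0, -4-3=-7, -4-4=-8
a = 3: 3--4=7, 3-3=0, 3-4=-1
a = 4: 4--4=8, 4-3=1, 4-4=0
Collecting distinct values (and noting 0 appears from a-a):
A - A = {-8, -7, -1, 0, 1, 7, 8}
|A - A| = 7

A - A = {-8, -7, -1, 0, 1, 7, 8}


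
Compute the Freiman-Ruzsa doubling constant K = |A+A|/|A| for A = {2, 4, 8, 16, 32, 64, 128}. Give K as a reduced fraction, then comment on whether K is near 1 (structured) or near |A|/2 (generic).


|A| = 7.
Compute A + A by enumerating all 49 pairs.
A + A = {4, 6, 8, 10, 12, 16, 18, 20, 24, 32, 34, 36, 40, 48, 64, 66, 68, 72, 80, 96, 128, 130, 132, 136, 144, 160, 192, 256}, so |A + A| = 28.
K = |A + A| / |A| = 28/7 = 4/1 ≈ 4.0000.
Reference: AP of size 7 gives K = 13/7 ≈ 1.8571; a fully generic set of size 7 gives K ≈ 4.0000.

|A| = 7, |A + A| = 28, K = 28/7 = 4/1.


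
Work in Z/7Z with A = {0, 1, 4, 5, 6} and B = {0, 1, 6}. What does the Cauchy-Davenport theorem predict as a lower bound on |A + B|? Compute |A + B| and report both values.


Cauchy-Davenport: |A + B| ≥ min(p, |A| + |B| - 1) for A, B nonempty in Z/pZ.
|A| = 5, |B| = 3, p = 7.
CD lower bound = min(7, 5 + 3 - 1) = min(7, 7) = 7.
Compute A + B mod 7 directly:
a = 0: 0+0=0, 0+1=1, 0+6=6
a = 1: 1+0=1, 1+1=2, 1+6=0
a = 4: 4+0=4, 4+1=5, 4+6=3
a = 5: 5+0=5, 5+1=6, 5+6=4
a = 6: 6+0=6, 6+1=0, 6+6=5
A + B = {0, 1, 2, 3, 4, 5, 6}, so |A + B| = 7.
Verify: 7 ≥ 7? Yes ✓.

CD lower bound = 7, actual |A + B| = 7.


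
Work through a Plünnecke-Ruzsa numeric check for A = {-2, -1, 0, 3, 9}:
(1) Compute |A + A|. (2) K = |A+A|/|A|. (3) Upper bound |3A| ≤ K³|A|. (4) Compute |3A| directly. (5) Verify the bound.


|A| = 5.
Step 1: Compute A + A by enumerating all 25 pairs.
A + A = {-4, -3, -2, -1, 0, 1, 2, 3, 6, 7, 8, 9, 12, 18}, so |A + A| = 14.
Step 2: Doubling constant K = |A + A|/|A| = 14/5 = 14/5 ≈ 2.8000.
Step 3: Plünnecke-Ruzsa gives |3A| ≤ K³·|A| = (2.8000)³ · 5 ≈ 109.7600.
Step 4: Compute 3A = A + A + A directly by enumerating all triples (a,b,c) ∈ A³; |3A| = 25.
Step 5: Check 25 ≤ 109.7600? Yes ✓.

K = 14/5, Plünnecke-Ruzsa bound K³|A| ≈ 109.7600, |3A| = 25, inequality holds.


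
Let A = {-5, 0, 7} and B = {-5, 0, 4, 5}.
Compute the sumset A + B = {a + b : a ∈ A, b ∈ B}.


A + B = {a + b : a ∈ A, b ∈ B}.
Enumerate all |A|·|B| = 3·4 = 12 pairs (a, b) and collect distinct sums.
a = -5: -5+-5=-10, -5+0=-5, -5+4=-1, -5+5=0
a = 0: 0+-5=-5, 0+0=0, 0+4=4, 0+5=5
a = 7: 7+-5=2, 7+0=7, 7+4=11, 7+5=12
Collecting distinct sums: A + B = {-10, -5, -1, 0, 2, 4, 5, 7, 11, 12}
|A + B| = 10

A + B = {-10, -5, -1, 0, 2, 4, 5, 7, 11, 12}


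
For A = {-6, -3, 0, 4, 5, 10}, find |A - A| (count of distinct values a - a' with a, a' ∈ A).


A - A = {a - a' : a, a' ∈ A}; |A| = 6.
Bounds: 2|A|-1 ≤ |A - A| ≤ |A|² - |A| + 1, i.e. 11 ≤ |A - A| ≤ 31.
Note: 0 ∈ A - A always (from a - a). The set is symmetric: if d ∈ A - A then -d ∈ A - A.
Enumerate nonzero differences d = a - a' with a > a' (then include -d):
Positive differences: {1, 3, 4, 5, 6, 7, 8, 10, 11, 13, 16}
Full difference set: {0} ∪ (positive diffs) ∪ (negative diffs).
|A - A| = 1 + 2·11 = 23 (matches direct enumeration: 23).

|A - A| = 23


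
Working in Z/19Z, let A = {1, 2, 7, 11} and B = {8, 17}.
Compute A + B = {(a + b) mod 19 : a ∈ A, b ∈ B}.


Work in Z/19Z: reduce every sum a + b modulo 19.
Enumerate all 8 pairs:
a = 1: 1+8=9, 1+17=18
a = 2: 2+8=10, 2+17=0
a = 7: 7+8=15, 7+17=5
a = 11: 11+8=0, 11+17=9
Distinct residues collected: {0, 5, 9, 10, 15, 18}
|A + B| = 6 (out of 19 total residues).

A + B = {0, 5, 9, 10, 15, 18}


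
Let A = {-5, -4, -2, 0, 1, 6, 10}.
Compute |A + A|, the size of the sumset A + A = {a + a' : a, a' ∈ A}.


A + A = {a + a' : a, a' ∈ A}; |A| = 7.
General bounds: 2|A| - 1 ≤ |A + A| ≤ |A|(|A|+1)/2, i.e. 13 ≤ |A + A| ≤ 28.
Lower bound 2|A|-1 is attained iff A is an arithmetic progression.
Enumerate sums a + a' for a ≤ a' (symmetric, so this suffices):
a = -5: -5+-5=-10, -5+-4=-9, -5+-2=-7, -5+0=-5, -5+1=-4, -5+6=1, -5+10=5
a = -4: -4+-4=-8, -4+-2=-6, -4+0=-4, -4+1=-3, -4+6=2, -4+10=6
a = -2: -2+-2=-4, -2+0=-2, -2+1=-1, -2+6=4, -2+10=8
a = 0: 0+0=0, 0+1=1, 0+6=6, 0+10=10
a = 1: 1+1=2, 1+6=7, 1+10=11
a = 6: 6+6=12, 6+10=16
a = 10: 10+10=20
Distinct sums: {-10, -9, -8, -7, -6, -5, -4, -3, -2, -1, 0, 1, 2, 4, 5, 6, 7, 8, 10, 11, 12, 16, 20}
|A + A| = 23

|A + A| = 23


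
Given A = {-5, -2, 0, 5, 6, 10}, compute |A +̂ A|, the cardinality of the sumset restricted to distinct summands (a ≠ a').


Restricted sumset: A +̂ A = {a + a' : a ∈ A, a' ∈ A, a ≠ a'}.
Equivalently, take A + A and drop any sum 2a that is achievable ONLY as a + a for a ∈ A (i.e. sums representable only with equal summands).
Enumerate pairs (a, a') with a < a' (symmetric, so each unordered pair gives one sum; this covers all a ≠ a'):
  -5 + -2 = -7
  -5 + 0 = -5
  -5 + 5 = 0
  -5 + 6 = 1
  -5 + 10 = 5
  -2 + 0 = -2
  -2 + 5 = 3
  -2 + 6 = 4
  -2 + 10 = 8
  0 + 5 = 5
  0 + 6 = 6
  0 + 10 = 10
  5 + 6 = 11
  5 + 10 = 15
  6 + 10 = 16
Collected distinct sums: {-7, -5, -2, 0, 1, 3, 4, 5, 6, 8, 10, 11, 15, 16}
|A +̂ A| = 14
(Reference bound: |A +̂ A| ≥ 2|A| - 3 for |A| ≥ 2, with |A| = 6 giving ≥ 9.)

|A +̂ A| = 14


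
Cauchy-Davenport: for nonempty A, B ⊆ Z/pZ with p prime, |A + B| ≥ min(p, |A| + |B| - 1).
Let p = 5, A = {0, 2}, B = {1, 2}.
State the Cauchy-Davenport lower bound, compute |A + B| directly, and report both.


Cauchy-Davenport: |A + B| ≥ min(p, |A| + |B| - 1) for A, B nonempty in Z/pZ.
|A| = 2, |B| = 2, p = 5.
CD lower bound = min(5, 2 + 2 - 1) = min(5, 3) = 3.
Compute A + B mod 5 directly:
a = 0: 0+1=1, 0+2=2
a = 2: 2+1=3, 2+2=4
A + B = {1, 2, 3, 4}, so |A + B| = 4.
Verify: 4 ≥ 3? Yes ✓.

CD lower bound = 3, actual |A + B| = 4.


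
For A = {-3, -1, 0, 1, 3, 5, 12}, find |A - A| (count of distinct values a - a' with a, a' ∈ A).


A - A = {a - a' : a, a' ∈ A}; |A| = 7.
Bounds: 2|A|-1 ≤ |A - A| ≤ |A|² - |A| + 1, i.e. 13 ≤ |A - A| ≤ 43.
Note: 0 ∈ A - A always (from a - a). The set is symmetric: if d ∈ A - A then -d ∈ A - A.
Enumerate nonzero differences d = a - a' with a > a' (then include -d):
Positive differences: {1, 2, 3, 4, 5, 6, 7, 8, 9, 11, 12, 13, 15}
Full difference set: {0} ∪ (positive diffs) ∪ (negative diffs).
|A - A| = 1 + 2·13 = 27 (matches direct enumeration: 27).

|A - A| = 27


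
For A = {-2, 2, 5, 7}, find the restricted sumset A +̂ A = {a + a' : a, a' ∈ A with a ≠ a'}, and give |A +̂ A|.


Restricted sumset: A +̂ A = {a + a' : a ∈ A, a' ∈ A, a ≠ a'}.
Equivalently, take A + A and drop any sum 2a that is achievable ONLY as a + a for a ∈ A (i.e. sums representable only with equal summands).
Enumerate pairs (a, a') with a < a' (symmetric, so each unordered pair gives one sum; this covers all a ≠ a'):
  -2 + 2 = 0
  -2 + 5 = 3
  -2 + 7 = 5
  2 + 5 = 7
  2 + 7 = 9
  5 + 7 = 12
Collected distinct sums: {0, 3, 5, 7, 9, 12}
|A +̂ A| = 6
(Reference bound: |A +̂ A| ≥ 2|A| - 3 for |A| ≥ 2, with |A| = 4 giving ≥ 5.)

|A +̂ A| = 6


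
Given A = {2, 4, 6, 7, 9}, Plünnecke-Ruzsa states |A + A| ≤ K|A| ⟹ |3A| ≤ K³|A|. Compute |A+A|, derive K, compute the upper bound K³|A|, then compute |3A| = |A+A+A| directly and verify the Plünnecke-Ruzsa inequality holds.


|A| = 5.
Step 1: Compute A + A by enumerating all 25 pairs.
A + A = {4, 6, 8, 9, 10, 11, 12, 13, 14, 15, 16, 18}, so |A + A| = 12.
Step 2: Doubling constant K = |A + A|/|A| = 12/5 = 12/5 ≈ 2.4000.
Step 3: Plünnecke-Ruzsa gives |3A| ≤ K³·|A| = (2.4000)³ · 5 ≈ 69.1200.
Step 4: Compute 3A = A + A + A directly by enumerating all triples (a,b,c) ∈ A³; |3A| = 19.
Step 5: Check 19 ≤ 69.1200? Yes ✓.

K = 12/5, Plünnecke-Ruzsa bound K³|A| ≈ 69.1200, |3A| = 19, inequality holds.


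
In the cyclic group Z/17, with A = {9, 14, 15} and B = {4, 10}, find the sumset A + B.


Work in Z/17Z: reduce every sum a + b modulo 17.
Enumerate all 6 pairs:
a = 9: 9+4=13, 9+10=2
a = 14: 14+4=1, 14+10=7
a = 15: 15+4=2, 15+10=8
Distinct residues collected: {1, 2, 7, 8, 13}
|A + B| = 5 (out of 17 total residues).

A + B = {1, 2, 7, 8, 13}


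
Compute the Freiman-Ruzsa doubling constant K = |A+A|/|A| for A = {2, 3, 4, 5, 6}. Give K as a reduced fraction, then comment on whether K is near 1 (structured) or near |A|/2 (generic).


|A| = 5.
Compute A + A by enumerating all 25 pairs.
A + A = {4, 5, 6, 7, 8, 9, 10, 11, 12}, so |A + A| = 9.
K = |A + A| / |A| = 9/5 (already in lowest terms) ≈ 1.8000.
Reference: AP of size 5 gives K = 9/5 ≈ 1.8000; a fully generic set of size 5 gives K ≈ 3.0000.

|A| = 5, |A + A| = 9, K = 9/5.
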